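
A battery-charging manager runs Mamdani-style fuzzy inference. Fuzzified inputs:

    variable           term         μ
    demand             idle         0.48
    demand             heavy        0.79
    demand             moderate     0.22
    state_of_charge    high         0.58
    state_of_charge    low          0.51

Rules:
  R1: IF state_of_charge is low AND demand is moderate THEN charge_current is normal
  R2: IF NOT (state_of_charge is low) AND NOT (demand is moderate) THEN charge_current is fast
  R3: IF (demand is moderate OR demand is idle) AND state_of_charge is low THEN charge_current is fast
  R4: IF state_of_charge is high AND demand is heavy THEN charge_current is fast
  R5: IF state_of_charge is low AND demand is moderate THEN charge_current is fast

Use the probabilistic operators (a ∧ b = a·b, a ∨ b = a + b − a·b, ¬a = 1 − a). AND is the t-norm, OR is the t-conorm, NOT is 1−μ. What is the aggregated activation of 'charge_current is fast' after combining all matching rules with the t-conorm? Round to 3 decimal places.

0.793

R1: low=0.51, moderate=0.22; AND[a·b] → w = 0.1122
R2: ¬low=1−0.51=0.49, ¬moderate=1−0.22=0.78; AND[a·b] → w = 0.3822
R3: (moderate=0.22 OR idle=0.48) = 0.5944; AND[a·b] with low=0.51 → w = 0.3031
R4: high=0.58, heavy=0.79; AND[a·b] → w = 0.4582
R5: low=0.51, moderate=0.22; AND[a·b] → w = 0.1122
Rules with consequent 'fast': {R2, R3, R4, R5} → strengths 0.3822, 0.3031, 0.4582, 0.1122
Aggregate via t-conorm [a + b − a·b]: 0.7929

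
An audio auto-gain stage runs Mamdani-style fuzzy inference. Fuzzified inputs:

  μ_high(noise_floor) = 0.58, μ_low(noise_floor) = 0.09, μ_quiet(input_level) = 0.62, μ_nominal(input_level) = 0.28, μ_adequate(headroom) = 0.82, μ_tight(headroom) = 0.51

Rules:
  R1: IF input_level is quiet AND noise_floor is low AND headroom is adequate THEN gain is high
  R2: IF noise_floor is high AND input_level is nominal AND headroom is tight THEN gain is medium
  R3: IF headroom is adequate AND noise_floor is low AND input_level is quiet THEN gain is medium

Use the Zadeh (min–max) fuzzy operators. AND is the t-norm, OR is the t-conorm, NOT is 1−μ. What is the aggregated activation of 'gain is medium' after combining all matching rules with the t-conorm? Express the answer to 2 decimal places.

R1: quiet=0.62, low=0.09, adequate=0.82; AND[min(a, b)] → w = 0.09
R2: high=0.58, nominal=0.28, tight=0.51; AND[min(a, b)] → w = 0.28
R3: adequate=0.82, low=0.09, quiet=0.62; AND[min(a, b)] → w = 0.09
Rules with consequent 'medium': {R2, R3} → strengths 0.28, 0.09
Aggregate via t-conorm [max(a, b)]: 0.28

0.28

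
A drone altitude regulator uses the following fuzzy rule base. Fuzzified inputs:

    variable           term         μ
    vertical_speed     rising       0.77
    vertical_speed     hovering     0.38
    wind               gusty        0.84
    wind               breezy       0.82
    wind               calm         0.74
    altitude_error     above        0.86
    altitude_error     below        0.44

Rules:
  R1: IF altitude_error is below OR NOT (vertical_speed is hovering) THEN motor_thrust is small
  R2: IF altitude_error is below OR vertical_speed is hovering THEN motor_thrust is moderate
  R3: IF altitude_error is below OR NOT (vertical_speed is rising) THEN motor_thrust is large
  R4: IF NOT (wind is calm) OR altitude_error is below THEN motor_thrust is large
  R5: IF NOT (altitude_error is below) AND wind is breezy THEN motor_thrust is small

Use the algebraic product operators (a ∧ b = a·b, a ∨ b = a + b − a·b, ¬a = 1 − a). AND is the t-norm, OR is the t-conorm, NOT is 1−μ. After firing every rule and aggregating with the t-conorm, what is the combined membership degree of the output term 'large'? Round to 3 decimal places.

0.821

R1: below=0.44, ¬hovering=1−0.38=0.62; OR[a + b − a·b] → w = 0.7872
R2: below=0.44, hovering=0.38; OR[a + b − a·b] → w = 0.6528
R3: below=0.44, ¬rising=1−0.77=0.23; OR[a + b − a·b] → w = 0.5688
R4: ¬calm=1−0.74=0.26, below=0.44; OR[a + b − a·b] → w = 0.5856
R5: ¬below=1−0.44=0.56, breezy=0.82; AND[a·b] → w = 0.4592
Rules with consequent 'large': {R3, R4} → strengths 0.5688, 0.5856
Aggregate via t-conorm [a + b − a·b]: 0.8213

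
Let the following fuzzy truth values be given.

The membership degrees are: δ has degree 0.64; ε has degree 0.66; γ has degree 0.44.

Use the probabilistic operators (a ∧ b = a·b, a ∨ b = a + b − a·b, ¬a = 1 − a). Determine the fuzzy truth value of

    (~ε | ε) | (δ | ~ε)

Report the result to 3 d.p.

0.947

~ε = 1 − 0.6600 = 0.3400
~ε | ε = a + b − a·b on (0.3400, 0.6600) = 0.7756
~ε = 1 − 0.6600 = 0.3400
δ | ~ε = a + b − a·b on (0.6400, 0.3400) = 0.7624
(~ε | ε) | (δ | ~ε) = a + b − a·b on (0.7756, 0.7624) = 0.9467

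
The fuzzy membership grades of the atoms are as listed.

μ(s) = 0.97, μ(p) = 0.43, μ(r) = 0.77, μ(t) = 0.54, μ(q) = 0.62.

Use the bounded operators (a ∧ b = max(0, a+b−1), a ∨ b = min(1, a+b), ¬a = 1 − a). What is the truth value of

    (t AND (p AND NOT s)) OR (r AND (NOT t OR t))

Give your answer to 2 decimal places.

0.77

NOT s = 1 − 0.97 = 0.03
p AND NOT s = max(0, a+b−1) on (0.43, 0.03) = 0.00
t AND (p AND NOT s) = max(0, a+b−1) on (0.54, 0.00) = 0.00
NOT t = 1 − 0.54 = 0.46
NOT t OR t = min(1, a+b) on (0.46, 0.54) = 1.00
r AND (NOT t OR t) = max(0, a+b−1) on (0.77, 1.00) = 0.77
(t AND (p AND NOT s)) OR (r AND (NOT t OR t)) = min(1, a+b) on (0.00, 0.77) = 0.77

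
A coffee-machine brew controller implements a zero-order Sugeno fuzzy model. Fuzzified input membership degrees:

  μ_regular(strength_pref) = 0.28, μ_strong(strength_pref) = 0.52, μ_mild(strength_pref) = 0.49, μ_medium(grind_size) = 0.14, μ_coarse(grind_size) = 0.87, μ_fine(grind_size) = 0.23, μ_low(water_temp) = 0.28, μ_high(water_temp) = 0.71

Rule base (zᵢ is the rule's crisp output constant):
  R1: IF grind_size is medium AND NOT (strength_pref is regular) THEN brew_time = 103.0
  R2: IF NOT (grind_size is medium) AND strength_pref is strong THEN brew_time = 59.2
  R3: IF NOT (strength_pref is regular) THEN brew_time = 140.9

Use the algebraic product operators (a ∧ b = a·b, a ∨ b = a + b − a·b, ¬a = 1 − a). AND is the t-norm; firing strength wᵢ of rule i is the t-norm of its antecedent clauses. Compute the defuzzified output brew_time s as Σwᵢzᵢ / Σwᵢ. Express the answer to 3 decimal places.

109.073

R1 (z=103.0): medium=0.14, ¬regular=1−0.28=0.72; AND[a·b] → w = 0.1008
R2 (z=59.2): ¬medium=1−0.14=0.86, strong=0.52; AND[a·b] → w = 0.4472
R3 (z=140.9): ¬regular=1−0.28=0.72 → w = 0.7200
Weighted average = (0.1008·103.0 + 0.4472·59.2 + 0.7200·140.9) / (0.1008 + 0.4472 + 0.7200)
  = 138.3046 / 1.2680 = 109.073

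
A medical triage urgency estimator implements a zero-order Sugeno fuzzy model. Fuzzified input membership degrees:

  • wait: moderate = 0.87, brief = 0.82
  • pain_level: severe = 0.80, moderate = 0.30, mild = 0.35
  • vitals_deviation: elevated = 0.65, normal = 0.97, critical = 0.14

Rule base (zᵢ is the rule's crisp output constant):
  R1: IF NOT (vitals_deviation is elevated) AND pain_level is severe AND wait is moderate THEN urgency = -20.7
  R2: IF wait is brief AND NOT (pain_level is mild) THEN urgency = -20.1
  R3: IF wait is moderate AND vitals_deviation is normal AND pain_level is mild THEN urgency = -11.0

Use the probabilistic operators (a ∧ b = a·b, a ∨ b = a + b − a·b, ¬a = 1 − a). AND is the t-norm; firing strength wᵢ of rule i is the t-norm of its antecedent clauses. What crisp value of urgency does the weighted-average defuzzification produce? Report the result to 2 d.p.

-17.73

R1 (z=-20.7): ¬elevated=1−0.65=0.35, severe=0.80, moderate=0.87; AND[a·b] → w = 0.2436
R2 (z=-20.1): brief=0.82, ¬mild=1−0.35=0.65; AND[a·b] → w = 0.5330
R3 (z=-11.0): moderate=0.87, normal=0.97, mild=0.35; AND[a·b] → w = 0.2954
Weighted average = (0.2436·-20.7 + 0.5330·-20.1 + 0.2954·-11.0) / (0.2436 + 0.5330 + 0.2954)
  = -19.0048 / 1.0720 = -17.73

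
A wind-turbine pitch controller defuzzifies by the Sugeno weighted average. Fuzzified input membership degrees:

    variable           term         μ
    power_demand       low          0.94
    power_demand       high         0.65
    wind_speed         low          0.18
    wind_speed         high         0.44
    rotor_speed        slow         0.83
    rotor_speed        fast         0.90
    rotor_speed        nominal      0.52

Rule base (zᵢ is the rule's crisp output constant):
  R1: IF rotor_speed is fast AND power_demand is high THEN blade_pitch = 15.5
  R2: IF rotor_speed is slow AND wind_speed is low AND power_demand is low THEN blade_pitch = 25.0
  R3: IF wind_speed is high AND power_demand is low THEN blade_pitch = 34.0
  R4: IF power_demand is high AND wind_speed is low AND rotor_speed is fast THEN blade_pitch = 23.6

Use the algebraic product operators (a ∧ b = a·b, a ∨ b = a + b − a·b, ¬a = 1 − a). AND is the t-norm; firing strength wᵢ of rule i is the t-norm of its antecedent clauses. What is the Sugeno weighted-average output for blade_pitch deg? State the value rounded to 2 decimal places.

R1 (z=15.5): fast=0.90, high=0.65; AND[a·b] → w = 0.5850
R2 (z=25.0): slow=0.83, low=0.18, low=0.94; AND[a·b] → w = 0.1404
R3 (z=34.0): high=0.44, low=0.94; AND[a·b] → w = 0.4136
R4 (z=23.6): high=0.65, low=0.18, fast=0.90; AND[a·b] → w = 0.1053
Weighted average = (0.5850·15.5 + 0.1404·25.0 + 0.4136·34.0 + 0.1053·23.6) / (0.5850 + 0.1404 + 0.4136 + 0.1053)
  = 29.1259 / 1.2443 = 23.41

23.41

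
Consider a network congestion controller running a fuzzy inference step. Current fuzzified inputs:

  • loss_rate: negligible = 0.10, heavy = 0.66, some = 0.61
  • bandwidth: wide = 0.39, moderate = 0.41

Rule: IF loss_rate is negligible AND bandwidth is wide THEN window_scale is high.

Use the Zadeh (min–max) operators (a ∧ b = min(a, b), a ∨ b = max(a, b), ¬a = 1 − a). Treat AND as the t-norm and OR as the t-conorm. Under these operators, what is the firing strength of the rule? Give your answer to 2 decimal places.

firing strength: negligible=0.10, wide=0.39; AND[min(a, b)] → w = 0.10

0.10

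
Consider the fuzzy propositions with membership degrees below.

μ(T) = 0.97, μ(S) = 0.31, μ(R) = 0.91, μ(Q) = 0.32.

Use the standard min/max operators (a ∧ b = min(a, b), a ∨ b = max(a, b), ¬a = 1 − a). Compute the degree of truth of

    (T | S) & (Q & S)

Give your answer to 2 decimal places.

0.31

T | S = max(a, b) on (0.97, 0.31) = 0.97
Q & S = min(a, b) on (0.32, 0.31) = 0.31
(T | S) & (Q & S) = min(a, b) on (0.97, 0.31) = 0.31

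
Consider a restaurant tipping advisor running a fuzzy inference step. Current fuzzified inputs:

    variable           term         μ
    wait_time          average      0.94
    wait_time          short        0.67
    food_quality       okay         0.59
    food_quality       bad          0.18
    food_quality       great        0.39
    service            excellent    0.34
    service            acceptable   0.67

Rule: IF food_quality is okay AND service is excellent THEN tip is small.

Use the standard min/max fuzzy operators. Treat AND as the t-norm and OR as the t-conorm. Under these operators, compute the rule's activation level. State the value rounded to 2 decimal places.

0.34

firing strength: okay=0.59, excellent=0.34; AND[min(a, b)] → w = 0.34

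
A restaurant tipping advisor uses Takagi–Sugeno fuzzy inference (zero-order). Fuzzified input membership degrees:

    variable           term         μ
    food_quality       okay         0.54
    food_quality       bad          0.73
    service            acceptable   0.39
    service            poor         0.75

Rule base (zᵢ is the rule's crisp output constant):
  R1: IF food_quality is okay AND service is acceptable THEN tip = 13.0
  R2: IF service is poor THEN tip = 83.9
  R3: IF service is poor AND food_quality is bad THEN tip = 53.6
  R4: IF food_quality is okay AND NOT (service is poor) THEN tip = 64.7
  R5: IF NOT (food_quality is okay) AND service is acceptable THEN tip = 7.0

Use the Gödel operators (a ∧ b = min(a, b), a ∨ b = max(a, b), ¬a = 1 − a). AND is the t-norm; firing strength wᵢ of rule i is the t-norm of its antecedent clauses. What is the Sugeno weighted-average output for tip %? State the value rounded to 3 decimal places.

50.210

R1 (z=13.0): okay=0.54, acceptable=0.39; AND[min(a, b)] → w = 0.39
R2 (z=83.9): poor=0.75 → w = 0.75
R3 (z=53.6): poor=0.75, bad=0.73; AND[min(a, b)] → w = 0.73
R4 (z=64.7): okay=0.54, ¬poor=1−0.75=0.25; AND[min(a, b)] → w = 0.25
R5 (z=7.0): ¬okay=1−0.54=0.46, acceptable=0.39; AND[min(a, b)] → w = 0.39
Weighted average = (0.39·13.0 + 0.75·83.9 + 0.73·53.6 + 0.25·64.7 + 0.39·7.0) / (0.39 + 0.75 + 0.73 + 0.25 + 0.39)
  = 126.0280 / 2.5100 = 50.210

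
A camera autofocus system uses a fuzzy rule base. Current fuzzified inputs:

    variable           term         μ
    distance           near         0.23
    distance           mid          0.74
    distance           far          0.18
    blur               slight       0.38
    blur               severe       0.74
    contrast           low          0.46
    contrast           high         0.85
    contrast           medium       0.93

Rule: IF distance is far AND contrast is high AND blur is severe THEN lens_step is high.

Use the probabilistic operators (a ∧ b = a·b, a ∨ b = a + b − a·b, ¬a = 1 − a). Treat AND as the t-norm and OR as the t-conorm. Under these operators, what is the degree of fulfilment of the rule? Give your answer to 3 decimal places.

0.113

firing strength: far=0.18, high=0.85, severe=0.74; AND[a·b] → w = 0.1132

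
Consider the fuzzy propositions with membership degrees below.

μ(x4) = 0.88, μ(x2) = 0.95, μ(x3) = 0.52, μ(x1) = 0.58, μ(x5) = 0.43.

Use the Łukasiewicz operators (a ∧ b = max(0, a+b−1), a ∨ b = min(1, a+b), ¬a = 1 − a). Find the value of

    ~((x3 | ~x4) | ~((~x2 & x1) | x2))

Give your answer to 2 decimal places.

~x4 = 1 − 0.88 = 0.12
x3 | ~x4 = min(1, a+b) on (0.52, 0.12) = 0.64
~x2 = 1 − 0.95 = 0.05
~x2 & x1 = max(0, a+b−1) on (0.05, 0.58) = 0.00
(~x2 & x1) | x2 = min(1, a+b) on (0.00, 0.95) = 0.95
~((~x2 & x1) | x2) = 1 − 0.95 = 0.05
(x3 | ~x4) | ~((~x2 & x1) | x2) = min(1, a+b) on (0.64, 0.05) = 0.69
~((x3 | ~x4) | ~((~x2 & x1) | x2)) = 1 − 0.69 = 0.31

0.31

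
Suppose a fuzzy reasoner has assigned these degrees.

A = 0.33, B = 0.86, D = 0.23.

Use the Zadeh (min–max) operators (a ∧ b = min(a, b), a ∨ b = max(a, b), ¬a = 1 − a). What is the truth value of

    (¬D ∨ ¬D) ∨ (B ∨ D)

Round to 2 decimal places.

0.86

¬D = 1 − 0.23 = 0.77
¬D = 1 − 0.23 = 0.77
¬D ∨ ¬D = max(a, b) on (0.77, 0.77) = 0.77
B ∨ D = max(a, b) on (0.86, 0.23) = 0.86
(¬D ∨ ¬D) ∨ (B ∨ D) = max(a, b) on (0.77, 0.86) = 0.86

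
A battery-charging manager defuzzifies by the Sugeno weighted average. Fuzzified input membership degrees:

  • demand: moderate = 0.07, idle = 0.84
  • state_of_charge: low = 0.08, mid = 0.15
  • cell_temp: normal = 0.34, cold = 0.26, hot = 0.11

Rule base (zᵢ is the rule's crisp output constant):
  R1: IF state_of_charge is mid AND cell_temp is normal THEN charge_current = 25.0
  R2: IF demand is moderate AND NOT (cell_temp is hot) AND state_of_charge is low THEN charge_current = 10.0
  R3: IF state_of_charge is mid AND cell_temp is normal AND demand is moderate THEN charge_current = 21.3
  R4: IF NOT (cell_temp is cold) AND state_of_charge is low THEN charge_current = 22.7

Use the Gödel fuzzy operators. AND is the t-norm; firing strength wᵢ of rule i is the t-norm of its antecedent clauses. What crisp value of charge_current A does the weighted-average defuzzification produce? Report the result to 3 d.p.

20.965

R1 (z=25.0): mid=0.15, normal=0.34; AND[min(a, b)] → w = 0.15
R2 (z=10.0): moderate=0.07, ¬hot=1−0.11=0.89, low=0.08; AND[min(a, b)] → w = 0.07
R3 (z=21.3): mid=0.15, normal=0.34, moderate=0.07; AND[min(a, b)] → w = 0.07
R4 (z=22.7): ¬cold=1−0.26=0.74, low=0.08; AND[min(a, b)] → w = 0.08
Weighted average = (0.15·25.0 + 0.07·10.0 + 0.07·21.3 + 0.08·22.7) / (0.15 + 0.07 + 0.07 + 0.08)
  = 7.7570 / 0.3700 = 20.965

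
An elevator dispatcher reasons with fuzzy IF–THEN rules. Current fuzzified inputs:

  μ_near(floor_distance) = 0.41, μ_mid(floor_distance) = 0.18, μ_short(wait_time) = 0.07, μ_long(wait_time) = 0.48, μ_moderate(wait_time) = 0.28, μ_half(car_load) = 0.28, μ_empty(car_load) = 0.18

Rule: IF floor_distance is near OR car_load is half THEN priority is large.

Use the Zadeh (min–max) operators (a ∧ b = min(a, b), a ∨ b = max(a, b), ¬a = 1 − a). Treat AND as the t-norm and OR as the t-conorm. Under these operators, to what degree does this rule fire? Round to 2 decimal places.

0.41

firing strength: near=0.41, half=0.28; OR[max(a, b)] → w = 0.41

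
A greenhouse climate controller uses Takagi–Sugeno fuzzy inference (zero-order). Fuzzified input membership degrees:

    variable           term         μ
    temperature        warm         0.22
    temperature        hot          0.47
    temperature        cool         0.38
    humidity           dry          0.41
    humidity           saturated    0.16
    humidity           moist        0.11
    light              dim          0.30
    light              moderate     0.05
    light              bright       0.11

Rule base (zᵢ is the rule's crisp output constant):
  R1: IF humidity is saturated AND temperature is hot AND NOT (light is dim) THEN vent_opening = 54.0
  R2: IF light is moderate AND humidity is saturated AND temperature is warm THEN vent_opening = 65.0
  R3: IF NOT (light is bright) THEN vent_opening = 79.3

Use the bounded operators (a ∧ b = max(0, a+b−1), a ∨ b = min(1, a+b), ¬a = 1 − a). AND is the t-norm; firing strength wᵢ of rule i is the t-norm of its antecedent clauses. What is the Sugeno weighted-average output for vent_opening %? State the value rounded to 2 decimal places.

R1 (z=54.0): saturated=0.16, hot=0.47, ¬dim=1−0.30=0.70; AND[max(0, a+b−1)] → w = 0.00
R2 (z=65.0): moderate=0.05, saturated=0.16, warm=0.22; AND[max(0, a+b−1)] → w = 0.00
R3 (z=79.3): ¬bright=1−0.11=0.89 → w = 0.89
Weighted average = (0.00·54.0 + 0.00·65.0 + 0.89·79.3) / (0.00 + 0.00 + 0.89)
  = 70.5770 / 0.8900 = 79.30

79.30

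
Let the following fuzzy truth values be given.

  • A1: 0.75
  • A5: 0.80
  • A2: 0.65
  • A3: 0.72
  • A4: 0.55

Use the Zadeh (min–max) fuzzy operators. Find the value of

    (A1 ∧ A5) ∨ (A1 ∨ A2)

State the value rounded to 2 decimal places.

A1 ∧ A5 = min(a, b) on (0.75, 0.80) = 0.75
A1 ∨ A2 = max(a, b) on (0.75, 0.65) = 0.75
(A1 ∧ A5) ∨ (A1 ∨ A2) = max(a, b) on (0.75, 0.75) = 0.75

0.75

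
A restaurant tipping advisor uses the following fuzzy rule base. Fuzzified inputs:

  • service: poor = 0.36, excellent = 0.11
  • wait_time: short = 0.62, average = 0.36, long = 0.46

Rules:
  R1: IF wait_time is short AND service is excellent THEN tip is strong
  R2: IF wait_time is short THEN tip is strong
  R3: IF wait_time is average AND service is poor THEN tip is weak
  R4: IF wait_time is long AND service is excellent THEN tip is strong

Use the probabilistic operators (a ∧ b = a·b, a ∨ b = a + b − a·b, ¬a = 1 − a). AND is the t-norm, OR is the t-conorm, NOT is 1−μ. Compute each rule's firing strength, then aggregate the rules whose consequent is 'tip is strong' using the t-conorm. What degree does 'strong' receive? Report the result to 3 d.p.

0.664

R1: short=0.62, excellent=0.11; AND[a·b] → w = 0.0682
R2: short=0.62 → w = 0.6200
R3: average=0.36, poor=0.36; AND[a·b] → w = 0.1296
R4: long=0.46, excellent=0.11; AND[a·b] → w = 0.0506
Rules with consequent 'strong': {R1, R2, R4} → strengths 0.0682, 0.6200, 0.0506
Aggregate via t-conorm [a + b − a·b]: 0.6638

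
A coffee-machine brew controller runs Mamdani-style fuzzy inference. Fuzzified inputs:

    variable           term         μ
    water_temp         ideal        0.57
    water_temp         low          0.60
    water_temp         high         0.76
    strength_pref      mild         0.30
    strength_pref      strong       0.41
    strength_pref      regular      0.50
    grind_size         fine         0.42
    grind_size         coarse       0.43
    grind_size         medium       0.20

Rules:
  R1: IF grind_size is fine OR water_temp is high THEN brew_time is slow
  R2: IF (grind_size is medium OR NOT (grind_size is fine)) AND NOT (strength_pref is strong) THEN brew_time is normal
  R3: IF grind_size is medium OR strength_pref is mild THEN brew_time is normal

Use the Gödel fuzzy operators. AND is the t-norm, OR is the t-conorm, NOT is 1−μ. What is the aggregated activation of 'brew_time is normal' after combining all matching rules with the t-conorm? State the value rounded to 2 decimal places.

R1: fine=0.42, high=0.76; OR[max(a, b)] → w = 0.76
R2: (medium=0.20 OR ¬fine=1−0.42=0.58) = 0.58; AND[min(a, b)] with ¬strong=1−0.41=0.59 → w = 0.58
R3: medium=0.20, mild=0.30; OR[max(a, b)] → w = 0.30
Rules with consequent 'normal': {R2, R3} → strengths 0.58, 0.30
Aggregate via t-conorm [max(a, b)]: 0.58

0.58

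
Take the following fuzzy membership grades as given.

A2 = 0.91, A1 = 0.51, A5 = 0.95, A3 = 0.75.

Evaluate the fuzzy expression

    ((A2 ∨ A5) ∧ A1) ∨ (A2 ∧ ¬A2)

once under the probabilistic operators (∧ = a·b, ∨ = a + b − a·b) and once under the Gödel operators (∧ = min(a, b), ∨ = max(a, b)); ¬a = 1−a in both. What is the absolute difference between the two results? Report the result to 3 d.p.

0.038

Under probabilistic:
  A2 ∨ A5 = a + b − a·b on (0.9100, 0.9500) = 0.9955
  (A2 ∨ A5) ∧ A1 = a·b on (0.9955, 0.5100) = 0.5077
  ¬A2 = 1 − 0.9100 = 0.0900
  A2 ∧ ¬A2 = a·b on (0.9100, 0.0900) = 0.0819
  ((A2 ∨ A5) ∧ A1) ∨ (A2 ∧ ¬A2) = a + b − a·b on (0.5077, 0.0819) = 0.5480
  → value = 0.5480
Under Gödel:
  A2 ∨ A5 = max(a, b) on (0.91, 0.95) = 0.95
  (A2 ∨ A5) ∧ A1 = min(a, b) on (0.95, 0.51) = 0.51
  ¬A2 = 1 − 0.91 = 0.09
  A2 ∧ ¬A2 = min(a, b) on (0.91, 0.09) = 0.09
  ((A2 ∨ A5) ∧ A1) ∨ (A2 ∧ ¬A2) = max(a, b) on (0.51, 0.09) = 0.51
  → value = 0.5100
|0.5480 − 0.5100| = 0.038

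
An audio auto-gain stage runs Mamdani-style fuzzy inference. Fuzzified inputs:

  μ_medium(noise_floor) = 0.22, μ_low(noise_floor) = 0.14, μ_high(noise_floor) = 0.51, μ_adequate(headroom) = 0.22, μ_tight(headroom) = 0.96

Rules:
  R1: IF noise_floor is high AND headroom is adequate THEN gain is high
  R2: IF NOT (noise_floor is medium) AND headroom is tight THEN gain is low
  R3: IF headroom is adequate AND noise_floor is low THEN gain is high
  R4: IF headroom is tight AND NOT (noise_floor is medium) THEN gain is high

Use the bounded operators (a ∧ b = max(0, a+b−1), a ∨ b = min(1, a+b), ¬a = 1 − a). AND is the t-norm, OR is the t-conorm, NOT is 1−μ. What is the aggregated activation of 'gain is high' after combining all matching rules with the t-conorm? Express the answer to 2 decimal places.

R1: high=0.51, adequate=0.22; AND[max(0, a+b−1)] → w = 0.00
R2: ¬medium=1−0.22=0.78, tight=0.96; AND[max(0, a+b−1)] → w = 0.74
R3: adequate=0.22, low=0.14; AND[max(0, a+b−1)] → w = 0.00
R4: tight=0.96, ¬medium=1−0.22=0.78; AND[max(0, a+b−1)] → w = 0.74
Rules with consequent 'high': {R1, R3, R4} → strengths 0.00, 0.00, 0.74
Aggregate via t-conorm [min(1, a+b)]: 0.74

0.74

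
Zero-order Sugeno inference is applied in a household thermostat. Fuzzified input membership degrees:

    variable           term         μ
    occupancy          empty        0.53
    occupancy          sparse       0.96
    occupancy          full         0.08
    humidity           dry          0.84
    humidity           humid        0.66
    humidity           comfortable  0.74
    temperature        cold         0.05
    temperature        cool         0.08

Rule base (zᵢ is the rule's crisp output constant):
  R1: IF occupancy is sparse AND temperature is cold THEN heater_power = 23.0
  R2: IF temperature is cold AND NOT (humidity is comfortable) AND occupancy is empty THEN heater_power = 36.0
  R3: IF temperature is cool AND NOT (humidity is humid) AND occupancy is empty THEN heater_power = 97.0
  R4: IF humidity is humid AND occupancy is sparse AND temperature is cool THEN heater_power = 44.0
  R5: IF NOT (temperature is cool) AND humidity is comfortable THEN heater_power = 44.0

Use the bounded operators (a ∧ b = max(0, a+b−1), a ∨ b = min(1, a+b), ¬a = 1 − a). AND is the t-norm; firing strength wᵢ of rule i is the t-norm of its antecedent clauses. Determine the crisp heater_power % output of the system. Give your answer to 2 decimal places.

R1 (z=23.0): sparse=0.96, cold=0.05; AND[max(0, a+b−1)] → w = 0.01
R2 (z=36.0): cold=0.05, ¬comfortable=1−0.74=0.26, empty=0.53; AND[max(0, a+b−1)] → w = 0.00
R3 (z=97.0): cool=0.08, ¬humid=1−0.66=0.34, empty=0.53; AND[max(0, a+b−1)] → w = 0.00
R4 (z=44.0): humid=0.66, sparse=0.96, cool=0.08; AND[max(0, a+b−1)] → w = 0.00
R5 (z=44.0): ¬cool=1−0.08=0.92, comfortable=0.74; AND[max(0, a+b−1)] → w = 0.66
Weighted average = (0.01·23.0 + 0.00·36.0 + 0.00·97.0 + 0.00·44.0 + 0.66·44.0) / (0.01 + 0.00 + 0.00 + 0.00 + 0.66)
  = 29.2700 / 0.6700 = 43.69

43.69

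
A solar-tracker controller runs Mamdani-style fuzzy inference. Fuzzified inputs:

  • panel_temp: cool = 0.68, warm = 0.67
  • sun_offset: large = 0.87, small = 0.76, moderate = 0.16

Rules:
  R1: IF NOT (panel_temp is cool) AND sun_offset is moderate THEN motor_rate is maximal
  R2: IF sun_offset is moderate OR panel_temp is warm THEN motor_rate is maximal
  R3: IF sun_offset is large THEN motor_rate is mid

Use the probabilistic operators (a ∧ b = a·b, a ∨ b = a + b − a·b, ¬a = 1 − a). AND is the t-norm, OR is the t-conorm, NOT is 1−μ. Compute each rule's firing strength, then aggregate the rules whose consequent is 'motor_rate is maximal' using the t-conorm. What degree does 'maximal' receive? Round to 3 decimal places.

R1: ¬cool=1−0.68=0.32, moderate=0.16; AND[a·b] → w = 0.0512
R2: moderate=0.16, warm=0.67; OR[a + b − a·b] → w = 0.7228
R3: large=0.87 → w = 0.8700
Rules with consequent 'maximal': {R1, R2} → strengths 0.0512, 0.7228
Aggregate via t-conorm [a + b − a·b]: 0.7370

0.737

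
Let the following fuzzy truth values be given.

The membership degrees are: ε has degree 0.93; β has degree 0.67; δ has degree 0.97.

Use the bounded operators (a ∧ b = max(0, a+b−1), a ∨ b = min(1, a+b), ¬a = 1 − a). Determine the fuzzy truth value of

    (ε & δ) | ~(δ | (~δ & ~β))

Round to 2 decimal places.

ε & δ = max(0, a+b−1) on (0.93, 0.97) = 0.90
~δ = 1 − 0.97 = 0.03
~β = 1 − 0.67 = 0.33
~δ & ~β = max(0, a+b−1) on (0.03, 0.33) = 0.00
δ | (~δ & ~β) = min(1, a+b) on (0.97, 0.00) = 0.97
~(δ | (~δ & ~β)) = 1 − 0.97 = 0.03
(ε & δ) | ~(δ | (~δ & ~β)) = min(1, a+b) on (0.90, 0.03) = 0.93

0.93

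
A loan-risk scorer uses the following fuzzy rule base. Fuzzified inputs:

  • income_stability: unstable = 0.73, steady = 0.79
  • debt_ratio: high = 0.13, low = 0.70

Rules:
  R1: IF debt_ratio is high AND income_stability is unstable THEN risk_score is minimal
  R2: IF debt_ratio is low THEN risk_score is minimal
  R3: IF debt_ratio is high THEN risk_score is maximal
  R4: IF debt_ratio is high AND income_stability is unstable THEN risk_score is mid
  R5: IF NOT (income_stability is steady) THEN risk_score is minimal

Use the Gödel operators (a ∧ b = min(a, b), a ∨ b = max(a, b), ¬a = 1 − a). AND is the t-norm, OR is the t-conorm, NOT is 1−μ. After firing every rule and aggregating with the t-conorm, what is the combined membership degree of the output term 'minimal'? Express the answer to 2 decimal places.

0.70

R1: high=0.13, unstable=0.73; AND[min(a, b)] → w = 0.13
R2: low=0.70 → w = 0.70
R3: high=0.13 → w = 0.13
R4: high=0.13, unstable=0.73; AND[min(a, b)] → w = 0.13
R5: ¬steady=1−0.79=0.21 → w = 0.21
Rules with consequent 'minimal': {R1, R2, R5} → strengths 0.13, 0.70, 0.21
Aggregate via t-conorm [max(a, b)]: 0.70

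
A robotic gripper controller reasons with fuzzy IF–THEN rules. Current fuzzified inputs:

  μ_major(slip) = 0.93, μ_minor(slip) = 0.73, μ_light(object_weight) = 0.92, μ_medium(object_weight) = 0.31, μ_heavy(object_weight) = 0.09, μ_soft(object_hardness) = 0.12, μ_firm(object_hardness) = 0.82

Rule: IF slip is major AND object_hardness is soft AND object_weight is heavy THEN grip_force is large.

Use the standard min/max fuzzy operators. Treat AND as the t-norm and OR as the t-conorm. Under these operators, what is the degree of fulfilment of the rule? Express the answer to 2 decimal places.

0.09

firing strength: major=0.93, soft=0.12, heavy=0.09; AND[min(a, b)] → w = 0.09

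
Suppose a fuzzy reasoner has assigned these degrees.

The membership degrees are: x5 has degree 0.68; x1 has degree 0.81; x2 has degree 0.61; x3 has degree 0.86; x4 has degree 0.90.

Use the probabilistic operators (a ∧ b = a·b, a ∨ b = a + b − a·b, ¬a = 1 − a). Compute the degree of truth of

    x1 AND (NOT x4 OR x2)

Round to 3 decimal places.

NOT x4 = 1 − 0.9000 = 0.1000
NOT x4 OR x2 = a + b − a·b on (0.1000, 0.6100) = 0.6490
x1 AND (NOT x4 OR x2) = a·b on (0.8100, 0.6490) = 0.5257

0.526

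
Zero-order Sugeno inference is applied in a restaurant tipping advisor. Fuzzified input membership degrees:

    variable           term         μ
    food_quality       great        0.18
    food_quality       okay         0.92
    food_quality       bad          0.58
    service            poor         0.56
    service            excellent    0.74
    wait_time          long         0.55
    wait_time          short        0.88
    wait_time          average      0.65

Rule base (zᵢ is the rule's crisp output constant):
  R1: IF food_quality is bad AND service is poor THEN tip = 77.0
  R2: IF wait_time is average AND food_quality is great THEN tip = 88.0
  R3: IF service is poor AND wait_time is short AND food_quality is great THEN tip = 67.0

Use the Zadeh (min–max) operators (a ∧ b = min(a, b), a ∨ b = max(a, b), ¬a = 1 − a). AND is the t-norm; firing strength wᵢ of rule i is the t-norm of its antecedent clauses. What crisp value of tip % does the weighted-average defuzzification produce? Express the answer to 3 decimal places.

77.196

R1 (z=77.0): bad=0.58, poor=0.56; AND[min(a, b)] → w = 0.56
R2 (z=88.0): average=0.65, great=0.18; AND[min(a, b)] → w = 0.18
R3 (z=67.0): poor=0.56, short=0.88, great=0.18; AND[min(a, b)] → w = 0.18
Weighted average = (0.56·77.0 + 0.18·88.0 + 0.18·67.0) / (0.56 + 0.18 + 0.18)
  = 71.0200 / 0.9200 = 77.196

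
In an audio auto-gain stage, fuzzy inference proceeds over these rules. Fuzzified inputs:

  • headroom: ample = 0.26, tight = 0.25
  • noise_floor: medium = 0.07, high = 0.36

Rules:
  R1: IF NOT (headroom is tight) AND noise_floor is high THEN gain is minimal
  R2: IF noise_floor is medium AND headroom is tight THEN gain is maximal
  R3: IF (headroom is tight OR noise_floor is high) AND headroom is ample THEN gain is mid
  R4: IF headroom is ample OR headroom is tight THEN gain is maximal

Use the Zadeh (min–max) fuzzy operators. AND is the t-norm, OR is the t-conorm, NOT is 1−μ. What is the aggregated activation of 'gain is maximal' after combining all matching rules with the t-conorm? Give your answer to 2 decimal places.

0.26

R1: ¬tight=1−0.25=0.75, high=0.36; AND[min(a, b)] → w = 0.36
R2: medium=0.07, tight=0.25; AND[min(a, b)] → w = 0.07
R3: (tight=0.25 OR high=0.36) = 0.36; AND[min(a, b)] with ample=0.26 → w = 0.26
R4: ample=0.26, tight=0.25; OR[max(a, b)] → w = 0.26
Rules with consequent 'maximal': {R2, R4} → strengths 0.07, 0.26
Aggregate via t-conorm [max(a, b)]: 0.26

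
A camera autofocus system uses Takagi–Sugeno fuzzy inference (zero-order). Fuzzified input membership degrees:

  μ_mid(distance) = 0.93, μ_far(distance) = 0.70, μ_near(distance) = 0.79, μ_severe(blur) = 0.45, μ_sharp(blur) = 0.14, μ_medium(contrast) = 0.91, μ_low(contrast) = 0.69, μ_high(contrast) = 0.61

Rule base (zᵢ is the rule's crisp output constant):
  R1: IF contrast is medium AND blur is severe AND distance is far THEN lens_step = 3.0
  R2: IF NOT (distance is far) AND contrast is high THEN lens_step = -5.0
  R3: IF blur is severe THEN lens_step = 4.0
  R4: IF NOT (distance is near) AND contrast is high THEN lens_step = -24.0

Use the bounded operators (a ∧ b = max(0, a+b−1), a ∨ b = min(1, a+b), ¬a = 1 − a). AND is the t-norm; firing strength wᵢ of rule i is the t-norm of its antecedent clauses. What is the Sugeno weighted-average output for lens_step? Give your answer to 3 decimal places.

3.882

R1 (z=3.0): medium=0.91, severe=0.45, far=0.70; AND[max(0, a+b−1)] → w = 0.06
R2 (z=-5.0): ¬far=1−0.70=0.30, high=0.61; AND[max(0, a+b−1)] → w = 0.00
R3 (z=4.0): severe=0.45 → w = 0.45
R4 (z=-24.0): ¬near=1−0.79=0.21, high=0.61; AND[max(0, a+b−1)] → w = 0.00
Weighted average = (0.06·3.0 + 0.00·-5.0 + 0.45·4.0 + 0.00·-24.0) / (0.06 + 0.00 + 0.45 + 0.00)
  = 1.9800 / 0.5100 = 3.882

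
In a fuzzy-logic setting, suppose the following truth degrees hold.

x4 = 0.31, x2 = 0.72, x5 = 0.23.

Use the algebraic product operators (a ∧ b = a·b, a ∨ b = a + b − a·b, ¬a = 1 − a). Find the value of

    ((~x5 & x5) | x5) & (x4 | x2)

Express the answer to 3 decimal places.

~x5 = 1 − 0.2300 = 0.7700
~x5 & x5 = a·b on (0.7700, 0.2300) = 0.1771
(~x5 & x5) | x5 = a + b − a·b on (0.1771, 0.2300) = 0.3664
x4 | x2 = a + b − a·b on (0.3100, 0.7200) = 0.8068
((~x5 & x5) | x5) & (x4 | x2) = a·b on (0.3664, 0.8068) = 0.2956

0.296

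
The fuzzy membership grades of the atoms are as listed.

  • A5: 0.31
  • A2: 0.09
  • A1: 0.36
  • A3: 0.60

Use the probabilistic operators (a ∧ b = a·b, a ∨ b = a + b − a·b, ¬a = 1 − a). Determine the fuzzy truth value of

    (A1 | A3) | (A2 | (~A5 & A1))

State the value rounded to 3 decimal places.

A1 | A3 = a + b − a·b on (0.3600, 0.6000) = 0.7440
~A5 = 1 − 0.3100 = 0.6900
~A5 & A1 = a·b on (0.6900, 0.3600) = 0.2484
A2 | (~A5 & A1) = a + b − a·b on (0.0900, 0.2484) = 0.3160
(A1 | A3) | (A2 | (~A5 & A1)) = a + b − a·b on (0.7440, 0.3160) = 0.8249

0.825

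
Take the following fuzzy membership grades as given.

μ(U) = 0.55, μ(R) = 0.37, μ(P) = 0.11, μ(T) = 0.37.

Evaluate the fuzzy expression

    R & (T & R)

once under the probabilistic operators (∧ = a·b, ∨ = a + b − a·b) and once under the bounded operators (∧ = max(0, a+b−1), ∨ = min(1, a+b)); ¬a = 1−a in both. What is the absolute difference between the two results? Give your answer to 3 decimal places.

Under probabilistic:
  T & R = a·b on (0.3700, 0.3700) = 0.1369
  R & (T & R) = a·b on (0.3700, 0.1369) = 0.0507
  → value = 0.0507
Under bounded:
  T & R = max(0, a+b−1) on (0.37, 0.37) = 0.00
  R & (T & R) = max(0, a+b−1) on (0.37, 0.00) = 0.00
  → value = 0.0000
|0.0507 − 0.0000| = 0.051

0.051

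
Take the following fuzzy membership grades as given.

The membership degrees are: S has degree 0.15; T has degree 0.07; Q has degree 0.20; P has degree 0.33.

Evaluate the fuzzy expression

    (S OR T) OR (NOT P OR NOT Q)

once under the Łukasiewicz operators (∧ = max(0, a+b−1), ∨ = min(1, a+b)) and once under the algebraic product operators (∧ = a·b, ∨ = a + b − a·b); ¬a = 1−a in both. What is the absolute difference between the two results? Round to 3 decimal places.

0.052

Under Łukasiewicz:
  S OR T = min(1, a+b) on (0.15, 0.07) = 0.22
  NOT P = 1 − 0.33 = 0.67
  NOT Q = 1 − 0.20 = 0.80
  NOT P OR NOT Q = min(1, a+b) on (0.67, 0.80) = 1.00
  (S OR T) OR (NOT P OR NOT Q) = min(1, a+b) on (0.22, 1.00) = 1.00
  → value = 1.0000
Under algebraic product:
  S OR T = a + b − a·b on (0.1500, 0.0700) = 0.2095
  NOT P = 1 − 0.3300 = 0.6700
  NOT Q = 1 − 0.2000 = 0.8000
  NOT P OR NOT Q = a + b − a·b on (0.6700, 0.8000) = 0.9340
  (S OR T) OR (NOT P OR NOT Q) = a + b − a·b on (0.2095, 0.9340) = 0.9478
  → value = 0.9478
|1.0000 − 0.9478| = 0.052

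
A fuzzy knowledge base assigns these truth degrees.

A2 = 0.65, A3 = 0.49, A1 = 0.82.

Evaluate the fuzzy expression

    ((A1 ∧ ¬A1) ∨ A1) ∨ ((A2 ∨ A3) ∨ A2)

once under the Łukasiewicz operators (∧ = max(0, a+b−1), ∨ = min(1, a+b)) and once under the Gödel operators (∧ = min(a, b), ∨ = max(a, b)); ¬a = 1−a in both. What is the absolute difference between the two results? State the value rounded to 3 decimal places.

Under Łukasiewicz:
  ¬A1 = 1 − 0.82 = 0.18
  A1 ∧ ¬A1 = max(0, a+b−1) on (0.82, 0.18) = 0.00
  (A1 ∧ ¬A1) ∨ A1 = min(1, a+b) on (0.00, 0.82) = 0.82
  A2 ∨ A3 = min(1, a+b) on (0.65, 0.49) = 1.00
  (A2 ∨ A3) ∨ A2 = min(1, a+b) on (1.00, 0.65) = 1.00
  ((A1 ∧ ¬A1) ∨ A1) ∨ ((A2 ∨ A3) ∨ A2) = min(1, a+b) on (0.82, 1.00) = 1.00
  → value = 1.0000
Under Gödel:
  ¬A1 = 1 − 0.82 = 0.18
  A1 ∧ ¬A1 = min(a, b) on (0.82, 0.18) = 0.18
  (A1 ∧ ¬A1) ∨ A1 = max(a, b) on (0.18, 0.82) = 0.82
  A2 ∨ A3 = max(a, b) on (0.65, 0.49) = 0.65
  (A2 ∨ A3) ∨ A2 = max(a, b) on (0.65, 0.65) = 0.65
  ((A1 ∧ ¬A1) ∨ A1) ∨ ((A2 ∨ A3) ∨ A2) = max(a, b) on (0.82, 0.65) = 0.82
  → value = 0.8200
|1.0000 − 0.8200| = 0.180

0.180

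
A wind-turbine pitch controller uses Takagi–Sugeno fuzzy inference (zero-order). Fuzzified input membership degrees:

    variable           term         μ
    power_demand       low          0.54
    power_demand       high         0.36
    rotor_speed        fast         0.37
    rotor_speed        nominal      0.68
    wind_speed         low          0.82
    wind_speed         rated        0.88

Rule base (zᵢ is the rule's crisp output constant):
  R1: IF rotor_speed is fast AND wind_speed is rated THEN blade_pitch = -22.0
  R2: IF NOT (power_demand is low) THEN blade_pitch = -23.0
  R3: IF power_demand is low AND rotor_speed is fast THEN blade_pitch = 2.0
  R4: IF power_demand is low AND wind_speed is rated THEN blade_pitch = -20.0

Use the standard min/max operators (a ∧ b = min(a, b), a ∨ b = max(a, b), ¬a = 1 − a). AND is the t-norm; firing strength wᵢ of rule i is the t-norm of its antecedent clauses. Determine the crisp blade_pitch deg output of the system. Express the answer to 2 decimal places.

-16.54

R1 (z=-22.0): fast=0.37, rated=0.88; AND[min(a, b)] → w = 0.37
R2 (z=-23.0): ¬low=1−0.54=0.46 → w = 0.46
R3 (z=2.0): low=0.54, fast=0.37; AND[min(a, b)] → w = 0.37
R4 (z=-20.0): low=0.54, rated=0.88; AND[min(a, b)] → w = 0.54
Weighted average = (0.37·-22.0 + 0.46·-23.0 + 0.37·2.0 + 0.54·-20.0) / (0.37 + 0.46 + 0.37 + 0.54)
  = -28.7800 / 1.7400 = -16.54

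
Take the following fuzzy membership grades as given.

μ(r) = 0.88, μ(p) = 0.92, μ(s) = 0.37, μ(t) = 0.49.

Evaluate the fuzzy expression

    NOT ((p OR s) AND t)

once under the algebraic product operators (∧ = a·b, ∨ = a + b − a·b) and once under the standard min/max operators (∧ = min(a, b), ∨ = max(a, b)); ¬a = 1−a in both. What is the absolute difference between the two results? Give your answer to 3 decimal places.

0.025

Under algebraic product:
  p OR s = a + b − a·b on (0.9200, 0.3700) = 0.9496
  (p OR s) AND t = a·b on (0.9496, 0.4900) = 0.4653
  NOT ((p OR s) AND t) = 1 − 0.4653 = 0.5347
  → value = 0.5347
Under standard min/max:
  p OR s = max(a, b) on (0.92, 0.37) = 0.92
  (p OR s) AND t = min(a, b) on (0.92, 0.49) = 0.49
  NOT ((p OR s) AND t) = 1 − 0.49 = 0.51
  → value = 0.5100
|0.5347 − 0.5100| = 0.025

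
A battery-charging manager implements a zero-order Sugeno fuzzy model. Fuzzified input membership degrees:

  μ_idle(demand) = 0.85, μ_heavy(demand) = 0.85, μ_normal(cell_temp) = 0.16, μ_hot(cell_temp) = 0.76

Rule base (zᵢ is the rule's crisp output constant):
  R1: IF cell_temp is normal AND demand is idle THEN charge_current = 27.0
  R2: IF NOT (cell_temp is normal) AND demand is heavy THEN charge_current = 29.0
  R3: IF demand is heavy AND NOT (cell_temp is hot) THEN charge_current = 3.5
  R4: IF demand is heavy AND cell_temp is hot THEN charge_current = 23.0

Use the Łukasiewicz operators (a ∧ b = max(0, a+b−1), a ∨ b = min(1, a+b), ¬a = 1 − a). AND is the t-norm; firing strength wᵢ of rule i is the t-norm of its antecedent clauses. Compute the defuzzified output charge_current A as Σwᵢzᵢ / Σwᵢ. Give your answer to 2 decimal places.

24.73

R1 (z=27.0): normal=0.16, idle=0.85; AND[max(0, a+b−1)] → w = 0.01
R2 (z=29.0): ¬normal=1−0.16=0.84, heavy=0.85; AND[max(0, a+b−1)] → w = 0.69
R3 (z=3.5): heavy=0.85, ¬hot=1−0.76=0.24; AND[max(0, a+b−1)] → w = 0.09
R4 (z=23.0): heavy=0.85, hot=0.76; AND[max(0, a+b−1)] → w = 0.61
Weighted average = (0.01·27.0 + 0.69·29.0 + 0.09·3.5 + 0.61·23.0) / (0.01 + 0.69 + 0.09 + 0.61)
  = 34.6250 / 1.4000 = 24.73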